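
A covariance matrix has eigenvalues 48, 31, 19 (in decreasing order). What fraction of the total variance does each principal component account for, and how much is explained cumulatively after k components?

Step 1 — total variance = trace(Sigma) = Σ λ_i = 48 + 31 + 19 = 98.

Step 2 — fraction explained by component i = λ_i / Σ λ:
  PC1: 48/98 = 0.4898
  PC2: 31/98 = 0.3163
  PC3: 19/98 = 0.1939

Step 3 — cumulative fraction after k components = (λ_1 + ... + λ_k) / Σ λ:
  k = 1: 48/98 = 0.4898
  k = 2: (48 + 31)/98 = 79/98 = 0.8061
  k = 3: (48 + 31 + 19)/98 = 98/98 = 1

Summary (fraction, with percent):

explained: PC1 0.4898 (48.98%), PC2 0.3163 (31.63%), PC3 0.1939 (19.39%);  cumulative: 0.4898, 0.8061, 1


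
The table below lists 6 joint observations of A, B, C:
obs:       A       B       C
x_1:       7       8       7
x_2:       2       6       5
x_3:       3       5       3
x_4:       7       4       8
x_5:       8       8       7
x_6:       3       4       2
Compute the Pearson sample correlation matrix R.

Step 1 — column means:
  mean(A) = (7 + 2 + 3 + 7 + 8 + 3) / 6 = 30/6 = 5
  mean(B) = (8 + 6 + 5 + 4 + 8 + 4) / 6 = 35/6 = 5.8333
  mean(C) = (7 + 5 + 3 + 8 + 7 + 2) / 6 = 32/6 = 5.3333

Step 2 — sample variances and covariances s[i,j] = (1/(n-1)) · Σ_k (x_{k,i} - mean_i) · (x_{k,j} - mean_j), with n-1 = 5:
  s[A,A] = ((2)·(2) + (-3)·(-3) + (-2)·(-2) + (2)·(2) + (3)·(3) + (-2)·(-2)) / 5 = 34/5 = 6.8
  s[A,B] = ((2)·(2.1667) + (-3)·(0.1667) + (-2)·(-0.8333) + (2)·(-1.8333) + (3)·(2.1667) + (-2)·(-1.8333)) / 5 = 12/5 = 2.4
  s[A,C] = ((2)·(1.6667) + (-3)·(-0.3333) + (-2)·(-2.3333) + (2)·(2.6667) + (3)·(1.6667) + (-2)·(-3.3333)) / 5 = 26/5 = 5.2
  s[B,B] = ((2.1667)·(2.1667) + (0.1667)·(0.1667) + (-0.8333)·(-0.8333) + (-1.8333)·(-1.8333) + (2.1667)·(2.1667) + (-1.8333)·(-1.8333)) / 5 = 16.8333/5 = 3.3667
  s[B,C] = ((2.1667)·(1.6667) + (0.1667)·(-0.3333) + (-0.8333)·(-2.3333) + (-1.8333)·(2.6667) + (2.1667)·(1.6667) + (-1.8333)·(-3.3333)) / 5 = 10.3333/5 = 2.0667
  s[C,C] = ((1.6667)·(1.6667) + (-0.3333)·(-0.3333) + (-2.3333)·(-2.3333) + (2.6667)·(2.6667) + (1.6667)·(1.6667) + (-3.3333)·(-3.3333)) / 5 = 29.3333/5 = 5.8667
  Sample standard deviations s_i = √(s[i,i]):
  s(A) = √(6.8) = 2.6077
  s(B) = √(3.3667) = 1.8348
  s(C) = √(5.8667) = 2.4221

Step 3 — r_{ij} = s_{ij} / (s_i · s_j):
  r[A,A] = 1 (diagonal).
  r[A,B] = 2.4 / (2.6077 · 1.8348) = 2.4 / 4.7847 = 0.5016
  r[A,C] = 5.2 / (2.6077 · 2.4221) = 5.2 / 6.3161 = 0.8233
  r[B,B] = 1 (diagonal).
  r[B,C] = 2.0667 / (1.8348 · 2.4221) = 2.0667 / 4.4442 = 0.465
  r[C,C] = 1 (diagonal).

R is symmetric with unit diagonal. Assembling:

R = [[1, 0.5016, 0.8233],
 [0.5016, 1, 0.465],
 [0.8233, 0.465, 1]]


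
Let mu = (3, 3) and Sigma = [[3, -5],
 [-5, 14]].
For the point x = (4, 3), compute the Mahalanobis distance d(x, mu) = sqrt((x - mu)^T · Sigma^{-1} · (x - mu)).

Step 1 — centre the observation: (x - mu) = (1, 0).

Step 2 — invert Sigma. det(Sigma) = 3·14 - (-5)² = 17.
  Sigma^{-1} = (1/det) · [[d, -b], [-b, a]] = [[0.8235, 0.2941],
 [0.2941, 0.1765]].

Step 3 — form the quadratic (x - mu)^T · Sigma^{-1} · (x - mu):
  Sigma^{-1} · (x - mu) = (0.8235, 0.2941).
  (x - mu)^T · [Sigma^{-1} · (x - mu)] = (1)·(0.8235) + (0)·(0.2941) = 0.8235.

Step 4 — take square root: d = √(0.8235) ≈ 0.9075.

d(x, mu) = √(0.8235) ≈ 0.9075


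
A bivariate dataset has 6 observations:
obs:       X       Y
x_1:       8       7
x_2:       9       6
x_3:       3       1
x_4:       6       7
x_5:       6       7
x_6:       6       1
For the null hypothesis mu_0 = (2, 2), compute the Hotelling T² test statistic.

Step 1 — sample mean vector:
  mean(X) = (8 + 9 + 3 + 6 + 6 + 6) / 6 = 38/6 = 6.3333
  mean(Y) = (7 + 6 + 1 + 7 + 7 + 1) / 6 = 29/6 = 4.8333
  x̄ = (6.3333, 4.8333),  deviation x̄ - mu_0 = (6.3333, 4.8333) - (2, 2) = (4.3333, 2.8333).

Step 2 — sample covariance matrix, S[i,j] = (1/(n-1)) · Σ_k (x_{k,i} - mean_i) · (x_{k,j} - mean_j), divisor n-1 = 5:
  S[X,X] = ((1.6667)·(1.6667) + (2.6667)·(2.6667) + (-3.3333)·(-3.3333) + (-0.3333)·(-0.3333) + (-0.3333)·(-0.3333) + (-0.3333)·(-0.3333)) / 5 = 21.3333/5 = 4.2667
  S[X,Y] = ((1.6667)·(2.1667) + (2.6667)·(1.1667) + (-3.3333)·(-3.8333) + (-0.3333)·(2.1667) + (-0.3333)·(2.1667) + (-0.3333)·(-3.8333)) / 5 = 19.3333/5 = 3.8667
  S[Y,Y] = ((2.1667)·(2.1667) + (1.1667)·(1.1667) + (-3.8333)·(-3.8333) + (2.1667)·(2.1667) + (2.1667)·(2.1667) + (-3.8333)·(-3.8333)) / 5 = 44.8333/5 = 8.9667
  S = [[4.2667, 3.8667],
 [3.8667, 8.9667]].

Step 3 — invert S. det(S) = 4.2667·8.9667 - (3.8667)² = 23.3067.
  S^{-1} = (1/det) · [[d, -b], [-b, a]] = [[0.3847, -0.1659],
 [-0.1659, 0.1831]].

Step 4 — quadratic form (x̄ - mu_0)^T · S^{-1} · (x̄ - mu_0):
  S^{-1} · (x̄ - mu_0) = (1.1971, -0.2002),
  (x̄ - mu_0)^T · [...] = (4.3333)·(1.1971) + (2.8333)·(-0.2002) = 4.62.

Step 5 — scale by n: T² = 6 · 4.62 = 27.7203.

T² ≈ 27.7203


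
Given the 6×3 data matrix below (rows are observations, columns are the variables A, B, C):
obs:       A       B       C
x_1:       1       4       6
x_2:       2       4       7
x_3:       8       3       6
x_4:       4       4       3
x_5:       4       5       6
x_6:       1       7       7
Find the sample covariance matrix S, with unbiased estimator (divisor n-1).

Step 1 — column means:
  mean(A) = (1 + 2 + 8 + 4 + 4 + 1) / 6 = 20/6 = 3.3333
  mean(B) = (4 + 4 + 3 + 4 + 5 + 7) / 6 = 27/6 = 4.5
  mean(C) = (6 + 7 + 6 + 3 + 6 + 7) / 6 = 35/6 = 5.8333

Step 2 — sample covariance S[i,j] = (1/(n-1)) · Σ_k (x_{k,i} - mean_i) · (x_{k,j} - mean_j), with n-1 = 5.
  S[A,A] = ((-2.3333)·(-2.3333) + (-1.3333)·(-1.3333) + (4.6667)·(4.6667) + (0.6667)·(0.6667) + (0.6667)·(0.6667) + (-2.3333)·(-2.3333)) / 5 = 35.3333/5 = 7.0667
  S[A,B] = ((-2.3333)·(-0.5) + (-1.3333)·(-0.5) + (4.6667)·(-1.5) + (0.6667)·(-0.5) + (0.6667)·(0.5) + (-2.3333)·(2.5)) / 5 = -11/5 = -2.2
  S[A,C] = ((-2.3333)·(0.1667) + (-1.3333)·(1.1667) + (4.6667)·(0.1667) + (0.6667)·(-2.8333) + (0.6667)·(0.1667) + (-2.3333)·(1.1667)) / 5 = -5.6667/5 = -1.1333
  S[B,B] = ((-0.5)·(-0.5) + (-0.5)·(-0.5) + (-1.5)·(-1.5) + (-0.5)·(-0.5) + (0.5)·(0.5) + (2.5)·(2.5)) / 5 = 9.5/5 = 1.9
  S[B,C] = ((-0.5)·(0.1667) + (-0.5)·(1.1667) + (-1.5)·(0.1667) + (-0.5)·(-2.8333) + (0.5)·(0.1667) + (2.5)·(1.1667)) / 5 = 3.5/5 = 0.7
  S[C,C] = ((0.1667)·(0.1667) + (1.1667)·(1.1667) + (0.1667)·(0.1667) + (-2.8333)·(-2.8333) + (0.1667)·(0.1667) + (1.1667)·(1.1667)) / 5 = 10.8333/5 = 2.1667

S is symmetric (S[j,i] = S[i,j]). Assembling:

S = [[7.0667, -2.2, -1.1333],
 [-2.2, 1.9, 0.7],
 [-1.1333, 0.7, 2.1667]]


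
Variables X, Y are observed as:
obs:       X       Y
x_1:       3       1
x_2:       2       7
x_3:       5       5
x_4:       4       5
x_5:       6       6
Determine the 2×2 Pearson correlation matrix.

Step 1 — column means:
  mean(X) = (3 + 2 + 5 + 4 + 6) / 5 = 20/5 = 4
  mean(Y) = (1 + 7 + 5 + 5 + 6) / 5 = 24/5 = 4.8

Step 2 — sample variances and covariances s[i,j] = (1/(n-1)) · Σ_k (x_{k,i} - mean_i) · (x_{k,j} - mean_j), with n-1 = 4:
  s[X,X] = ((-1)·(-1) + (-2)·(-2) + (1)·(1) + (0)·(0) + (2)·(2)) / 4 = 10/4 = 2.5
  s[X,Y] = ((-1)·(-3.8) + (-2)·(2.2) + (1)·(0.2) + (0)·(0.2) + (2)·(1.2)) / 4 = 2/4 = 0.5
  s[Y,Y] = ((-3.8)·(-3.8) + (2.2)·(2.2) + (0.2)·(0.2) + (0.2)·(0.2) + (1.2)·(1.2)) / 4 = 20.8/4 = 5.2
  Sample standard deviations s_i = √(s[i,i]):
  s(X) = √(2.5) = 1.5811
  s(Y) = √(5.2) = 2.2804

Step 3 — r_{ij} = s_{ij} / (s_i · s_j):
  r[X,X] = 1 (diagonal).
  r[X,Y] = 0.5 / (1.5811 · 2.2804) = 0.5 / 3.6056 = 0.1387
  r[Y,Y] = 1 (diagonal).

R is symmetric with unit diagonal. Assembling:

R = [[1, 0.1387],
 [0.1387, 1]]


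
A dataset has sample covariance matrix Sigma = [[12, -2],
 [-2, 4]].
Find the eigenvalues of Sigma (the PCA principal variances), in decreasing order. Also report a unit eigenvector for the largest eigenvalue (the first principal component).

Step 1 — characteristic polynomial of 2×2 Sigma:
  det(Sigma - λI) = λ² - trace · λ + det = 0.
  trace = 12 + 4 = 16, det = 12·4 - (-2)² = 44.
Step 2 — discriminant:
  Δ = trace² - 4·det = 256 - 176 = 80.
Step 3 — eigenvalues:
  λ = (trace ± √Δ)/2 = (16 ± 8.9443)/2,
  λ_1 = 12.4721,  λ_2 = 3.5279.

Step 4 — unit eigenvector for λ_1: solve (Sigma - λ_1 I)v = 0. First row:
  (12 - 12.4721)·v_x + (-2)·v_y = 0, i.e. (-0.4721)·v_x + (-2)·v_y = 0,
  so v ∝ (b, λ_1 - a) = (-2, 0.4721); multiply by -1 so the first entry is positive: u = (2, -0.4721).
  ||u|| = √((2)² + (-0.4721)²) = √(4.2229) ≈ 2.055,
  v_1 = u/||u|| ≈ (0.9732, -0.2298) (||v_1|| = 1).

λ_1 = 12.4721,  λ_2 = 3.5279;  v_1 ≈ (0.9732, -0.2298)


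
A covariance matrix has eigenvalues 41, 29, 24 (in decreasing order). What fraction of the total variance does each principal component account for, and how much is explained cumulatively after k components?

Step 1 — total variance = trace(Sigma) = Σ λ_i = 41 + 29 + 24 = 94.

Step 2 — fraction explained by component i = λ_i / Σ λ:
  PC1: 41/94 = 0.4362
  PC2: 29/94 = 0.3085
  PC3: 24/94 = 0.2553

Step 3 — cumulative fraction after k components = (λ_1 + ... + λ_k) / Σ λ:
  k = 1: 41/94 = 0.4362
  k = 2: (41 + 29)/94 = 70/94 = 0.7447
  k = 3: (41 + 29 + 24)/94 = 94/94 = 1

Summary (fraction, with percent):

explained: PC1 0.4362 (43.62%), PC2 0.3085 (30.85%), PC3 0.2553 (25.53%);  cumulative: 0.4362, 0.7447, 1


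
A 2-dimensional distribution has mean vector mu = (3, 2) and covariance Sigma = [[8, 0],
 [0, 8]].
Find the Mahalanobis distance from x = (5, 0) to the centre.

Step 1 — centre the observation: (x - mu) = (2, -2).

Step 2 — invert Sigma. det(Sigma) = 8·8 - (0)² = 64.
  Sigma^{-1} = (1/det) · [[d, -b], [-b, a]] = [[0.125, 0],
 [0, 0.125]].

Step 3 — form the quadratic (x - mu)^T · Sigma^{-1} · (x - mu):
  Sigma^{-1} · (x - mu) = (0.25, -0.25).
  (x - mu)^T · [Sigma^{-1} · (x - mu)] = (2)·(0.25) + (-2)·(-0.25) = 1.

Step 4 — take square root: d = √(1) ≈ 1.

d(x, mu) = √(1) ≈ 1


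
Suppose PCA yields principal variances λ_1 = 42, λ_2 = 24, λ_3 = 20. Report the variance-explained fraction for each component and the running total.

Step 1 — total variance = trace(Sigma) = Σ λ_i = 42 + 24 + 20 = 86.

Step 2 — fraction explained by component i = λ_i / Σ λ:
  PC1: 42/86 = 0.4884
  PC2: 24/86 = 0.2791
  PC3: 20/86 = 0.2326

Step 3 — cumulative fraction after k components = (λ_1 + ... + λ_k) / Σ λ:
  k = 1: 42/86 = 0.4884
  k = 2: (42 + 24)/86 = 66/86 = 0.7674
  k = 3: (42 + 24 + 20)/86 = 86/86 = 1

Summary (fraction, with percent):

explained: PC1 0.4884 (48.84%), PC2 0.2791 (27.91%), PC3 0.2326 (23.26%);  cumulative: 0.4884, 0.7674, 1


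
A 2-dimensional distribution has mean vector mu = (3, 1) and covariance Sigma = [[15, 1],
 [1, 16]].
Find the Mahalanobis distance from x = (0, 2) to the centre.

Step 1 — centre the observation: (x - mu) = (-3, 1).

Step 2 — invert Sigma. det(Sigma) = 15·16 - (1)² = 239.
  Sigma^{-1} = (1/det) · [[d, -b], [-b, a]] = [[0.0669, -0.0042],
 [-0.0042, 0.0628]].

Step 3 — form the quadratic (x - mu)^T · Sigma^{-1} · (x - mu):
  Sigma^{-1} · (x - mu) = (-0.205, 0.0753).
  (x - mu)^T · [Sigma^{-1} · (x - mu)] = (-3)·(-0.205) + (1)·(0.0753) = 0.6904.

Step 4 — take square root: d = √(0.6904) ≈ 0.8309.

d(x, mu) = √(0.6904) ≈ 0.8309


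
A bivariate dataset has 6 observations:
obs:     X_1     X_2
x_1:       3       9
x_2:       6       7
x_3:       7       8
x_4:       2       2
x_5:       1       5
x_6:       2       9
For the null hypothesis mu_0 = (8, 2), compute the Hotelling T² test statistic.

Step 1 — sample mean vector:
  mean(X_1) = (3 + 6 + 7 + 2 + 1 + 2) / 6 = 21/6 = 3.5
  mean(X_2) = (9 + 7 + 8 + 2 + 5 + 9) / 6 = 40/6 = 6.6667
  x̄ = (3.5, 6.6667),  deviation x̄ - mu_0 = (3.5, 6.6667) - (8, 2) = (-4.5, 4.6667).

Step 2 — sample covariance matrix, S[i,j] = (1/(n-1)) · Σ_k (x_{k,i} - mean_i) · (x_{k,j} - mean_j), divisor n-1 = 5:
  S[X_1,X_1] = ((-0.5)·(-0.5) + (2.5)·(2.5) + (3.5)·(3.5) + (-1.5)·(-1.5) + (-2.5)·(-2.5) + (-1.5)·(-1.5)) / 5 = 29.5/5 = 5.9
  S[X_1,X_2] = ((-0.5)·(2.3333) + (2.5)·(0.3333) + (3.5)·(1.3333) + (-1.5)·(-4.6667) + (-2.5)·(-1.6667) + (-1.5)·(2.3333)) / 5 = 12/5 = 2.4
  S[X_2,X_2] = ((2.3333)·(2.3333) + (0.3333)·(0.3333) + (1.3333)·(1.3333) + (-4.6667)·(-4.6667) + (-1.6667)·(-1.6667) + (2.3333)·(2.3333)) / 5 = 37.3333/5 = 7.4667
  S = [[5.9, 2.4],
 [2.4, 7.4667]].

Step 3 — invert S. det(S) = 5.9·7.4667 - (2.4)² = 38.2933.
  S^{-1} = (1/det) · [[d, -b], [-b, a]] = [[0.195, -0.0627],
 [-0.0627, 0.1541]].

Step 4 — quadratic form (x̄ - mu_0)^T · S^{-1} · (x̄ - mu_0):
  S^{-1} · (x̄ - mu_0) = (-1.1699, 1.001),
  (x̄ - mu_0)^T · [...] = (-4.5)·(-1.1699) + (4.6667)·(1.001) = 9.9362.

Step 5 — scale by n: T² = 6 · 9.9362 = 59.617.

T² ≈ 59.617


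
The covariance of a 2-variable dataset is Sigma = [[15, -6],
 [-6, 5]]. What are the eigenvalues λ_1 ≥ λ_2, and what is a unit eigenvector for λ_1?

Step 1 — characteristic polynomial of 2×2 Sigma:
  det(Sigma - λI) = λ² - trace · λ + det = 0.
  trace = 15 + 5 = 20, det = 15·5 - (-6)² = 39.
Step 2 — discriminant:
  Δ = trace² - 4·det = 400 - 156 = 244.
Step 3 — eigenvalues:
  λ = (trace ± √Δ)/2 = (20 ± 15.6205)/2,
  λ_1 = 17.8102,  λ_2 = 2.1898.

Step 4 — unit eigenvector for λ_1: solve (Sigma - λ_1 I)v = 0. First row:
  (15 - 17.8102)·v_x + (-6)·v_y = 0, i.e. (-2.8102)·v_x + (-6)·v_y = 0,
  so v ∝ (b, λ_1 - a) = (-6, 2.8102); multiply by -1 so the first entry is positive: u = (6, -2.8102).
  ||u|| = √((6)² + (-2.8102)²) = √(43.8975) ≈ 6.6255,
  v_1 = u/||u|| ≈ (0.9056, -0.4242) (||v_1|| = 1).

λ_1 = 17.8102,  λ_2 = 2.1898;  v_1 ≈ (0.9056, -0.4242)


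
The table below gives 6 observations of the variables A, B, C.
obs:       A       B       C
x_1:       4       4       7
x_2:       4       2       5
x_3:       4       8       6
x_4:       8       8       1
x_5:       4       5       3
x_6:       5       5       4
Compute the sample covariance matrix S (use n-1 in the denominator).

Step 1 — column means:
  mean(A) = (4 + 4 + 4 + 8 + 4 + 5) / 6 = 29/6 = 4.8333
  mean(B) = (4 + 2 + 8 + 8 + 5 + 5) / 6 = 32/6 = 5.3333
  mean(C) = (7 + 5 + 6 + 1 + 3 + 4) / 6 = 26/6 = 4.3333

Step 2 — sample covariance S[i,j] = (1/(n-1)) · Σ_k (x_{k,i} - mean_i) · (x_{k,j} - mean_j), with n-1 = 5.
  S[A,A] = ((-0.8333)·(-0.8333) + (-0.8333)·(-0.8333) + (-0.8333)·(-0.8333) + (3.1667)·(3.1667) + (-0.8333)·(-0.8333) + (0.1667)·(0.1667)) / 5 = 12.8333/5 = 2.5667
  S[A,B] = ((-0.8333)·(-1.3333) + (-0.8333)·(-3.3333) + (-0.8333)·(2.6667) + (3.1667)·(2.6667) + (-0.8333)·(-0.3333) + (0.1667)·(-0.3333)) / 5 = 10.3333/5 = 2.0667
  S[A,C] = ((-0.8333)·(2.6667) + (-0.8333)·(0.6667) + (-0.8333)·(1.6667) + (3.1667)·(-3.3333) + (-0.8333)·(-1.3333) + (0.1667)·(-0.3333)) / 5 = -13.6667/5 = -2.7333
  S[B,B] = ((-1.3333)·(-1.3333) + (-3.3333)·(-3.3333) + (2.6667)·(2.6667) + (2.6667)·(2.6667) + (-0.3333)·(-0.3333) + (-0.3333)·(-0.3333)) / 5 = 27.3333/5 = 5.4667
  S[B,C] = ((-1.3333)·(2.6667) + (-3.3333)·(0.6667) + (2.6667)·(1.6667) + (2.6667)·(-3.3333) + (-0.3333)·(-1.3333) + (-0.3333)·(-0.3333)) / 5 = -9.6667/5 = -1.9333
  S[C,C] = ((2.6667)·(2.6667) + (0.6667)·(0.6667) + (1.6667)·(1.6667) + (-3.3333)·(-3.3333) + (-1.3333)·(-1.3333) + (-0.3333)·(-0.3333)) / 5 = 23.3333/5 = 4.6667

S is symmetric (S[j,i] = S[i,j]). Assembling:

S = [[2.5667, 2.0667, -2.7333],
 [2.0667, 5.4667, -1.9333],
 [-2.7333, -1.9333, 4.6667]]


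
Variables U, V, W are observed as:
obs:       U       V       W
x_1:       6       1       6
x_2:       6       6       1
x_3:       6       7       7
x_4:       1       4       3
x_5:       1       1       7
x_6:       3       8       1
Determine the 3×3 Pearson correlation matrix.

Step 1 — column means:
  mean(U) = (6 + 6 + 6 + 1 + 1 + 3) / 6 = 23/6 = 3.8333
  mean(V) = (1 + 6 + 7 + 4 + 1 + 8) / 6 = 27/6 = 4.5
  mean(W) = (6 + 1 + 7 + 3 + 7 + 1) / 6 = 25/6 = 4.1667

Step 2 — sample variances and covariances s[i,j] = (1/(n-1)) · Σ_k (x_{k,i} - mean_i) · (x_{k,j} - mean_j), with n-1 = 5:
  s[U,U] = ((2.1667)·(2.1667) + (2.1667)·(2.1667) + (2.1667)·(2.1667) + (-2.8333)·(-2.8333) + (-2.8333)·(-2.8333) + (-0.8333)·(-0.8333)) / 5 = 30.8333/5 = 6.1667
  s[U,V] = ((2.1667)·(-3.5) + (2.1667)·(1.5) + (2.1667)·(2.5) + (-2.8333)·(-0.5) + (-2.8333)·(-3.5) + (-0.8333)·(3.5)) / 5 = 9.5/5 = 1.9
  s[U,W] = ((2.1667)·(1.8333) + (2.1667)·(-3.1667) + (2.1667)·(2.8333) + (-2.8333)·(-1.1667) + (-2.8333)·(2.8333) + (-0.8333)·(-3.1667)) / 5 = 1.1667/5 = 0.2333
  s[V,V] = ((-3.5)·(-3.5) + (1.5)·(1.5) + (2.5)·(2.5) + (-0.5)·(-0.5) + (-3.5)·(-3.5) + (3.5)·(3.5)) / 5 = 45.5/5 = 9.1
  s[V,W] = ((-3.5)·(1.8333) + (1.5)·(-3.1667) + (2.5)·(2.8333) + (-0.5)·(-1.1667) + (-3.5)·(2.8333) + (3.5)·(-3.1667)) / 5 = -24.5/5 = -4.9
  s[W,W] = ((1.8333)·(1.8333) + (-3.1667)·(-3.1667) + (2.8333)·(2.8333) + (-1.1667)·(-1.1667) + (2.8333)·(2.8333) + (-3.1667)·(-3.1667)) / 5 = 40.8333/5 = 8.1667
  Sample standard deviations s_i = √(s[i,i]):
  s(U) = √(6.1667) = 2.4833
  s(V) = √(9.1) = 3.0166
  s(W) = √(8.1667) = 2.8577

Step 3 — r_{ij} = s_{ij} / (s_i · s_j):
  r[U,U] = 1 (diagonal).
  r[U,V] = 1.9 / (2.4833 · 3.0166) = 1.9 / 7.4911 = 0.2536
  r[U,W] = 0.2333 / (2.4833 · 2.8577) = 0.2333 / 7.0966 = 0.0329
  r[V,V] = 1 (diagonal).
  r[V,W] = -4.9 / (3.0166 · 2.8577) = -4.9 / 8.6207 = -0.5684
  r[W,W] = 1 (diagonal).

R is symmetric with unit diagonal. Assembling:

R = [[1, 0.2536, 0.0329],
 [0.2536, 1, -0.5684],
 [0.0329, -0.5684, 1]]


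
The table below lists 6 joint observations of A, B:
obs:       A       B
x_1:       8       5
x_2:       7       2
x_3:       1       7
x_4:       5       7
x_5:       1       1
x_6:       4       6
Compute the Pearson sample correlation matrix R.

Step 1 — column means:
  mean(A) = (8 + 7 + 1 + 5 + 1 + 4) / 6 = 26/6 = 4.3333
  mean(B) = (5 + 2 + 7 + 7 + 1 + 6) / 6 = 28/6 = 4.6667

Step 2 — sample variances and covariances s[i,j] = (1/(n-1)) · Σ_k (x_{k,i} - mean_i) · (x_{k,j} - mean_j), with n-1 = 5:
  s[A,A] = ((3.6667)·(3.6667) + (2.6667)·(2.6667) + (-3.3333)·(-3.3333) + (0.6667)·(0.6667) + (-3.3333)·(-3.3333) + (-0.3333)·(-0.3333)) / 5 = 43.3333/5 = 8.6667
  s[A,B] = ((3.6667)·(0.3333) + (2.6667)·(-2.6667) + (-3.3333)·(2.3333) + (0.6667)·(2.3333) + (-3.3333)·(-3.6667) + (-0.3333)·(1.3333)) / 5 = -0.3333/5 = -0.0667
  s[B,B] = ((0.3333)·(0.3333) + (-2.6667)·(-2.6667) + (2.3333)·(2.3333) + (2.3333)·(2.3333) + (-3.6667)·(-3.6667) + (1.3333)·(1.3333)) / 5 = 33.3333/5 = 6.6667
  Sample standard deviations s_i = √(s[i,i]):
  s(A) = √(8.6667) = 2.9439
  s(B) = √(6.6667) = 2.582

Step 3 — r_{ij} = s_{ij} / (s_i · s_j):
  r[A,A] = 1 (diagonal).
  r[A,B] = -0.0667 / (2.9439 · 2.582) = -0.0667 / 7.6012 = -0.0088
  r[B,B] = 1 (diagonal).

R is symmetric with unit diagonal. Assembling:

R = [[1, -0.0088],
 [-0.0088, 1]]


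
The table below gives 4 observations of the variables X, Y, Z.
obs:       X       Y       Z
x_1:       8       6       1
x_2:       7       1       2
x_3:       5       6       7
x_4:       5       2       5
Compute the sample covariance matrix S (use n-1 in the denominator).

Step 1 — column means:
  mean(X) = (8 + 7 + 5 + 5) / 4 = 25/4 = 6.25
  mean(Y) = (6 + 1 + 6 + 2) / 4 = 15/4 = 3.75
  mean(Z) = (1 + 2 + 7 + 5) / 4 = 15/4 = 3.75

Step 2 — sample covariance S[i,j] = (1/(n-1)) · Σ_k (x_{k,i} - mean_i) · (x_{k,j} - mean_j), with n-1 = 3.
  S[X,X] = ((1.75)·(1.75) + (0.75)·(0.75) + (-1.25)·(-1.25) + (-1.25)·(-1.25)) / 3 = 6.75/3 = 2.25
  S[X,Y] = ((1.75)·(2.25) + (0.75)·(-2.75) + (-1.25)·(2.25) + (-1.25)·(-1.75)) / 3 = 1.25/3 = 0.4167
  S[X,Z] = ((1.75)·(-2.75) + (0.75)·(-1.75) + (-1.25)·(3.25) + (-1.25)·(1.25)) / 3 = -11.75/3 = -3.9167
  S[Y,Y] = ((2.25)·(2.25) + (-2.75)·(-2.75) + (2.25)·(2.25) + (-1.75)·(-1.75)) / 3 = 20.75/3 = 6.9167
  S[Y,Z] = ((2.25)·(-2.75) + (-2.75)·(-1.75) + (2.25)·(3.25) + (-1.75)·(1.25)) / 3 = 3.75/3 = 1.25
  S[Z,Z] = ((-2.75)·(-2.75) + (-1.75)·(-1.75) + (3.25)·(3.25) + (1.25)·(1.25)) / 3 = 22.75/3 = 7.5833

S is symmetric (S[j,i] = S[i,j]). Assembling:

S = [[2.25, 0.4167, -3.9167],
 [0.4167, 6.9167, 1.25],
 [-3.9167, 1.25, 7.5833]]


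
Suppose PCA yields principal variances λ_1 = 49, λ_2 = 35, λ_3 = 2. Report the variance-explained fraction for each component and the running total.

Step 1 — total variance = trace(Sigma) = Σ λ_i = 49 + 35 + 2 = 86.

Step 2 — fraction explained by component i = λ_i / Σ λ:
  PC1: 49/86 = 0.5698
  PC2: 35/86 = 0.407
  PC3: 2/86 = 0.0233

Step 3 — cumulative fraction after k components = (λ_1 + ... + λ_k) / Σ λ:
  k = 1: 49/86 = 0.5698
  k = 2: (49 + 35)/86 = 84/86 = 0.9767
  k = 3: (49 + 35 + 2)/86 = 86/86 = 1

Summary (fraction, with percent):

explained: PC1 0.5698 (56.98%), PC2 0.407 (40.7%), PC3 0.0233 (2.33%);  cumulative: 0.5698, 0.9767, 1


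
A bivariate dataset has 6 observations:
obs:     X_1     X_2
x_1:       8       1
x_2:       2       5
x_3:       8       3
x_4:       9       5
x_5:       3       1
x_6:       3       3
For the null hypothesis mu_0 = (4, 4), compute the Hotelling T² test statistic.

Step 1 — sample mean vector:
  mean(X_1) = (8 + 2 + 8 + 9 + 3 + 3) / 6 = 33/6 = 5.5
  mean(X_2) = (1 + 5 + 3 + 5 + 1 + 3) / 6 = 18/6 = 3
  x̄ = (5.5, 3),  deviation x̄ - mu_0 = (5.5, 3) - (4, 4) = (1.5, -1).

Step 2 — sample covariance matrix, S[i,j] = (1/(n-1)) · Σ_k (x_{k,i} - mean_i) · (x_{k,j} - mean_j), divisor n-1 = 5:
  S[X_1,X_1] = ((2.5)·(2.5) + (-3.5)·(-3.5) + (2.5)·(2.5) + (3.5)·(3.5) + (-2.5)·(-2.5) + (-2.5)·(-2.5)) / 5 = 49.5/5 = 9.9
  S[X_1,X_2] = ((2.5)·(-2) + (-3.5)·(2) + (2.5)·(0) + (3.5)·(2) + (-2.5)·(-2) + (-2.5)·(0)) / 5 = 0/5 = 0
  S[X_2,X_2] = ((-2)·(-2) + (2)·(2) + (0)·(0) + (2)·(2) + (-2)·(-2) + (0)·(0)) / 5 = 16/5 = 3.2
  S = [[9.9, 0],
 [0, 3.2]].

Step 3 — invert S. det(S) = 9.9·3.2 - (0)² = 31.68.
  S^{-1} = (1/det) · [[d, -b], [-b, a]] = [[0.101, 0],
 [0, 0.3125]].

Step 4 — quadratic form (x̄ - mu_0)^T · S^{-1} · (x̄ - mu_0):
  S^{-1} · (x̄ - mu_0) = (0.1515, -0.3125),
  (x̄ - mu_0)^T · [...] = (1.5)·(0.1515) + (-1)·(-0.3125) = 0.5398.

Step 5 — scale by n: T² = 6 · 0.5398 = 3.2386.

T² ≈ 3.2386


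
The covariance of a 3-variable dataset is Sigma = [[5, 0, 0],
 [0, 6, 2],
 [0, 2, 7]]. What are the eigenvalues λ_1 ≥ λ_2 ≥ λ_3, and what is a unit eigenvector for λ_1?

Step 1 — characteristic polynomial p(λ) = det(λI - Sigma) = λ³ - tr·λ² + c_1·λ - det, where tr = trace, c_1 = sum of the principal 2×2 minors, det = det(Sigma):
  tr = 5 + 6 + 7 = 18,
  c_1 = (5·6 - (0)²) + (5·7 - (0)²) + (6·7 - (2)²) = 30 + 35 + 38 = 103,
  det = 5·(6·7 - (2)²) - (0)·((0)·7 - (2)·(0)) + (0)·((0)·(2) - 6·(0)) = 5·(38) - (0)·(0) + (0)·(0) = 190.
  So p(λ) = λ³ - 18λ² + 103λ - 190.
Step 2 — look for an integer root (rational root theorem: any rational root is an integer divisor of 190). Testing λ = 5:
  p(5) = 125 - 450 + 515 - 190 = 0  ✓
  Dividing out (λ - 5): p(λ) = (λ - 5)(λ² - 13λ + 38).
Step 3 — remaining eigenvalues from the quadratic λ² - 13λ + 38 = 0:
  Δ = 13² - 4·38 = 169 - 152 = 17,  λ = (13 ± √17)/2 = (13 ± 4.1231)/2 ≈ 8.5616 or 4.4384.
  Sorted: λ_1 = 8.5616,  λ_2 = 5,  λ_3 = 4.4384  (check: sum = 18 = tr ✓).

Step 4 — unit eigenvector for λ_1 ≈ 8.5616: v spans the null space of (Sigma - λ_1 I), whose rows are
  r_1 = (-3.5616, 0, 0),  r_2 = (0, -2.5616, 2),  r_3 = (0, 2, -1.5616).
  v is orthogonal to every row, so take v ∝ r_1 × r_2 = ((0)·(2) - (0)·(-2.5616), (0)·(0) - (-3.5616)·(2), (-3.5616)·(-2.5616) - (0)·(0)) ≈ (0, 7.1231, 9.1231).
  Let u = (0, 7.1231, 9.1231).
  ||u|| = √((0)² + (7.1231)² + (9.1231)²) = √(133.9697) ≈ 11.5745,  v_1 = u/||u|| ≈ (0, 0.6154, 0.7882) (||v_1|| = 1).

λ_1 = 8.5616,  λ_2 = 5,  λ_3 = 4.4384;  v_1 ≈ (0, 0.6154, 0.7882)


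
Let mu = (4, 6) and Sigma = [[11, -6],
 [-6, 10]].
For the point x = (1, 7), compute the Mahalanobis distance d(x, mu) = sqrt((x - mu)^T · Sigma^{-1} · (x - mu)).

Step 1 — centre the observation: (x - mu) = (-3, 1).

Step 2 — invert Sigma. det(Sigma) = 11·10 - (-6)² = 74.
  Sigma^{-1} = (1/det) · [[d, -b], [-b, a]] = [[0.1351, 0.0811],
 [0.0811, 0.1486]].

Step 3 — form the quadratic (x - mu)^T · Sigma^{-1} · (x - mu):
  Sigma^{-1} · (x - mu) = (-0.3243, -0.0946).
  (x - mu)^T · [Sigma^{-1} · (x - mu)] = (-3)·(-0.3243) + (1)·(-0.0946) = 0.8784.

Step 4 — take square root: d = √(0.8784) ≈ 0.9372.

d(x, mu) = √(0.8784) ≈ 0.9372


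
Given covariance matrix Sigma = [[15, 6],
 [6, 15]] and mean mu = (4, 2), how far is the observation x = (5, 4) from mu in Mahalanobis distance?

Step 1 — centre the observation: (x - mu) = (1, 2).

Step 2 — invert Sigma. det(Sigma) = 15·15 - (6)² = 189.
  Sigma^{-1} = (1/det) · [[d, -b], [-b, a]] = [[0.0794, -0.0317],
 [-0.0317, 0.0794]].

Step 3 — form the quadratic (x - mu)^T · Sigma^{-1} · (x - mu):
  Sigma^{-1} · (x - mu) = (0.0159, 0.127).
  (x - mu)^T · [Sigma^{-1} · (x - mu)] = (1)·(0.0159) + (2)·(0.127) = 0.2698.

Step 4 — take square root: d = √(0.2698) ≈ 0.5195.

d(x, mu) = √(0.2698) ≈ 0.5195


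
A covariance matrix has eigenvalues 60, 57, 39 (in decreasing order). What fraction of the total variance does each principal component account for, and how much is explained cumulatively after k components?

Step 1 — total variance = trace(Sigma) = Σ λ_i = 60 + 57 + 39 = 156.

Step 2 — fraction explained by component i = λ_i / Σ λ:
  PC1: 60/156 = 0.3846
  PC2: 57/156 = 0.3654
  PC3: 39/156 = 0.25

Step 3 — cumulative fraction after k components = (λ_1 + ... + λ_k) / Σ λ:
  k = 1: 60/156 = 0.3846
  k = 2: (60 + 57)/156 = 117/156 = 0.75
  k = 3: (60 + 57 + 39)/156 = 156/156 = 1

Summary (fraction, with percent):

explained: PC1 0.3846 (38.46%), PC2 0.3654 (36.54%), PC3 0.25 (25%);  cumulative: 0.3846, 0.75, 1


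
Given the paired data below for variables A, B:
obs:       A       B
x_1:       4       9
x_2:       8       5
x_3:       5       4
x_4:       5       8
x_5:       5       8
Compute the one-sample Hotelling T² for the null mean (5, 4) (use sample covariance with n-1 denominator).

Step 1 — sample mean vector:
  mean(A) = (4 + 8 + 5 + 5 + 5) / 5 = 27/5 = 5.4
  mean(B) = (9 + 5 + 4 + 8 + 8) / 5 = 34/5 = 6.8
  x̄ = (5.4, 6.8),  deviation x̄ - mu_0 = (5.4, 6.8) - (5, 4) = (0.4, 2.8).

Step 2 — sample covariance matrix, S[i,j] = (1/(n-1)) · Σ_k (x_{k,i} - mean_i) · (x_{k,j} - mean_j), divisor n-1 = 4:
  S[A,A] = ((-1.4)·(-1.4) + (2.6)·(2.6) + (-0.4)·(-0.4) + (-0.4)·(-0.4) + (-0.4)·(-0.4)) / 4 = 9.2/4 = 2.3
  S[A,B] = ((-1.4)·(2.2) + (2.6)·(-1.8) + (-0.4)·(-2.8) + (-0.4)·(1.2) + (-0.4)·(1.2)) / 4 = -7.6/4 = -1.9
  S[B,B] = ((2.2)·(2.2) + (-1.8)·(-1.8) + (-2.8)·(-2.8) + (1.2)·(1.2) + (1.2)·(1.2)) / 4 = 18.8/4 = 4.7
  S = [[2.3, -1.9],
 [-1.9, 4.7]].

Step 3 — invert S. det(S) = 2.3·4.7 - (-1.9)² = 7.2.
  S^{-1} = (1/det) · [[d, -b], [-b, a]] = [[0.6528, 0.2639],
 [0.2639, 0.3194]].

Step 4 — quadratic form (x̄ - mu_0)^T · S^{-1} · (x̄ - mu_0):
  S^{-1} · (x̄ - mu_0) = (1, 1),
  (x̄ - mu_0)^T · [...] = (0.4)·(1) + (2.8)·(1) = 3.2.

Step 5 — scale by n: T² = 5 · 3.2 = 16.

T² ≈ 16


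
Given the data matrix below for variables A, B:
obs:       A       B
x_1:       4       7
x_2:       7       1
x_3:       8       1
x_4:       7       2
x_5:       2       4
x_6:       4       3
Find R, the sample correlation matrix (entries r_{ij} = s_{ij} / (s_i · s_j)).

Step 1 — column means:
  mean(A) = (4 + 7 + 8 + 7 + 2 + 4) / 6 = 32/6 = 5.3333
  mean(B) = (7 + 1 + 1 + 2 + 4 + 3) / 6 = 18/6 = 3

Step 2 — sample variances and covariances s[i,j] = (1/(n-1)) · Σ_k (x_{k,i} - mean_i) · (x_{k,j} - mean_j), with n-1 = 5:
  s[A,A] = ((-1.3333)·(-1.3333) + (1.6667)·(1.6667) + (2.6667)·(2.6667) + (1.6667)·(1.6667) + (-3.3333)·(-3.3333) + (-1.3333)·(-1.3333)) / 5 = 27.3333/5 = 5.4667
  s[A,B] = ((-1.3333)·(4) + (1.6667)·(-2) + (2.6667)·(-2) + (1.6667)·(-1) + (-3.3333)·(1) + (-1.3333)·(0)) / 5 = -19/5 = -3.8
  s[B,B] = ((4)·(4) + (-2)·(-2) + (-2)·(-2) + (-1)·(-1) + (1)·(1) + (0)·(0)) / 5 = 26/5 = 5.2
  Sample standard deviations s_i = √(s[i,i]):
  s(A) = √(5.4667) = 2.3381
  s(B) = √(5.2) = 2.2804

Step 3 — r_{ij} = s_{ij} / (s_i · s_j):
  r[A,A] = 1 (diagonal).
  r[A,B] = -3.8 / (2.3381 · 2.2804) = -3.8 / 5.3317 = -0.7127
  r[B,B] = 1 (diagonal).

R is symmetric with unit diagonal. Assembling:

R = [[1, -0.7127],
 [-0.7127, 1]]


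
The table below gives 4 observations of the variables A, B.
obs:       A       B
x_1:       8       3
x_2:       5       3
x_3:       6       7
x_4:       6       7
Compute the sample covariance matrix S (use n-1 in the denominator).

Step 1 — column means:
  mean(A) = (8 + 5 + 6 + 6) / 4 = 25/4 = 6.25
  mean(B) = (3 + 3 + 7 + 7) / 4 = 20/4 = 5

Step 2 — sample covariance S[i,j] = (1/(n-1)) · Σ_k (x_{k,i} - mean_i) · (x_{k,j} - mean_j), with n-1 = 3.
  S[A,A] = ((1.75)·(1.75) + (-1.25)·(-1.25) + (-0.25)·(-0.25) + (-0.25)·(-0.25)) / 3 = 4.75/3 = 1.5833
  S[A,B] = ((1.75)·(-2) + (-1.25)·(-2) + (-0.25)·(2) + (-0.25)·(2)) / 3 = -2/3 = -0.6667
  S[B,B] = ((-2)·(-2) + (-2)·(-2) + (2)·(2) + (2)·(2)) / 3 = 16/3 = 5.3333

S is symmetric (S[j,i] = S[i,j]). Assembling:

S = [[1.5833, -0.6667],
 [-0.6667, 5.3333]]


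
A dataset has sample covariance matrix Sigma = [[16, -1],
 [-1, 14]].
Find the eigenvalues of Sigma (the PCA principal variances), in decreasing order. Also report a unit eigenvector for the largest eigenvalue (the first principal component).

Step 1 — characteristic polynomial of 2×2 Sigma:
  det(Sigma - λI) = λ² - trace · λ + det = 0.
  trace = 16 + 14 = 30, det = 16·14 - (-1)² = 223.
Step 2 — discriminant:
  Δ = trace² - 4·det = 900 - 892 = 8.
Step 3 — eigenvalues:
  λ = (trace ± √Δ)/2 = (30 ± 2.8284)/2,
  λ_1 = 16.4142,  λ_2 = 13.5858.

Step 4 — unit eigenvector for λ_1: solve (Sigma - λ_1 I)v = 0. First row:
  (16 - 16.4142)·v_x + (-1)·v_y = 0, i.e. (-0.4142)·v_x + (-1)·v_y = 0,
  so v ∝ (b, λ_1 - a) = (-1, 0.4142); multiply by -1 so the first entry is positive: u = (1, -0.4142).
  ||u|| = √((1)² + (-0.4142)²) = √(1.1716) ≈ 1.0824,
  v_1 = u/||u|| ≈ (0.9239, -0.3827) (||v_1|| = 1).

λ_1 = 16.4142,  λ_2 = 13.5858;  v_1 ≈ (0.9239, -0.3827)


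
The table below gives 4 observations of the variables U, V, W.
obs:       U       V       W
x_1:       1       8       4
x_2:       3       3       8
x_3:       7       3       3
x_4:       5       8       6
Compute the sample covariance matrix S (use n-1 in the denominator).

Step 1 — column means:
  mean(U) = (1 + 3 + 7 + 5) / 4 = 16/4 = 4
  mean(V) = (8 + 3 + 3 + 8) / 4 = 22/4 = 5.5
  mean(W) = (4 + 8 + 3 + 6) / 4 = 21/4 = 5.25

Step 2 — sample covariance S[i,j] = (1/(n-1)) · Σ_k (x_{k,i} - mean_i) · (x_{k,j} - mean_j), with n-1 = 3.
  S[U,U] = ((-3)·(-3) + (-1)·(-1) + (3)·(3) + (1)·(1)) / 3 = 20/3 = 6.6667
  S[U,V] = ((-3)·(2.5) + (-1)·(-2.5) + (3)·(-2.5) + (1)·(2.5)) / 3 = -10/3 = -3.3333
  S[U,W] = ((-3)·(-1.25) + (-1)·(2.75) + (3)·(-2.25) + (1)·(0.75)) / 3 = -5/3 = -1.6667
  S[V,V] = ((2.5)·(2.5) + (-2.5)·(-2.5) + (-2.5)·(-2.5) + (2.5)·(2.5)) / 3 = 25/3 = 8.3333
  S[V,W] = ((2.5)·(-1.25) + (-2.5)·(2.75) + (-2.5)·(-2.25) + (2.5)·(0.75)) / 3 = -2.5/3 = -0.8333
  S[W,W] = ((-1.25)·(-1.25) + (2.75)·(2.75) + (-2.25)·(-2.25) + (0.75)·(0.75)) / 3 = 14.75/3 = 4.9167

S is symmetric (S[j,i] = S[i,j]). Assembling:

S = [[6.6667, -3.3333, -1.6667],
 [-3.3333, 8.3333, -0.8333],
 [-1.6667, -0.8333, 4.9167]]


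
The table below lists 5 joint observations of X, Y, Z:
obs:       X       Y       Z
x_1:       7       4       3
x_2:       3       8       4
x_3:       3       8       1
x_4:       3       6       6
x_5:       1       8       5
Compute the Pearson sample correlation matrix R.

Step 1 — column means:
  mean(X) = (7 + 3 + 3 + 3 + 1) / 5 = 17/5 = 3.4
  mean(Y) = (4 + 8 + 8 + 6 + 8) / 5 = 34/5 = 6.8
  mean(Z) = (3 + 4 + 1 + 6 + 5) / 5 = 19/5 = 3.8

Step 2 — sample variances and covariances s[i,j] = (1/(n-1)) · Σ_k (x_{k,i} - mean_i) · (x_{k,j} - mean_j), with n-1 = 4:
  s[X,X] = ((3.6)·(3.6) + (-0.4)·(-0.4) + (-0.4)·(-0.4) + (-0.4)·(-0.4) + (-2.4)·(-2.4)) / 4 = 19.2/4 = 4.8
  s[X,Y] = ((3.6)·(-2.8) + (-0.4)·(1.2) + (-0.4)·(1.2) + (-0.4)·(-0.8) + (-2.4)·(1.2)) / 4 = -13.6/4 = -3.4
  s[X,Z] = ((3.6)·(-0.8) + (-0.4)·(0.2) + (-0.4)·(-2.8) + (-0.4)·(2.2) + (-2.4)·(1.2)) / 4 = -5.6/4 = -1.4
  s[Y,Y] = ((-2.8)·(-2.8) + (1.2)·(1.2) + (1.2)·(1.2) + (-0.8)·(-0.8) + (1.2)·(1.2)) / 4 = 12.8/4 = 3.2
  s[Y,Z] = ((-2.8)·(-0.8) + (1.2)·(0.2) + (1.2)·(-2.8) + (-0.8)·(2.2) + (1.2)·(1.2)) / 4 = -1.2/4 = -0.3
  s[Z,Z] = ((-0.8)·(-0.8) + (0.2)·(0.2) + (-2.8)·(-2.8) + (2.2)·(2.2) + (1.2)·(1.2)) / 4 = 14.8/4 = 3.7
  Sample standard deviations s_i = √(s[i,i]):
  s(X) = √(4.8) = 2.1909
  s(Y) = √(3.2) = 1.7889
  s(Z) = √(3.7) = 1.9235

Step 3 — r_{ij} = s_{ij} / (s_i · s_j):
  r[X,X] = 1 (diagonal).
  r[X,Y] = -3.4 / (2.1909 · 1.7889) = -3.4 / 3.9192 = -0.8675
  r[X,Z] = -1.4 / (2.1909 · 1.9235) = -1.4 / 4.2143 = -0.3322
  r[Y,Y] = 1 (diagonal).
  r[Y,Z] = -0.3 / (1.7889 · 1.9235) = -0.3 / 3.4409 = -0.0872
  r[Z,Z] = 1 (diagonal).

R is symmetric with unit diagonal. Assembling:

R = [[1, -0.8675, -0.3322],
 [-0.8675, 1, -0.0872],
 [-0.3322, -0.0872, 1]]


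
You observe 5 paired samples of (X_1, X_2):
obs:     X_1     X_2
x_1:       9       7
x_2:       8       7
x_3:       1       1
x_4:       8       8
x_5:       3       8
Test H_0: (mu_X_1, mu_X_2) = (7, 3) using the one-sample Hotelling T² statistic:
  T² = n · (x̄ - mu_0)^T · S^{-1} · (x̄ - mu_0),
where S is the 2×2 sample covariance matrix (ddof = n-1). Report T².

Step 1 — sample mean vector:
  mean(X_1) = (9 + 8 + 1 + 8 + 3) / 5 = 29/5 = 5.8
  mean(X_2) = (7 + 7 + 1 + 8 + 8) / 5 = 31/5 = 6.2
  x̄ = (5.8, 6.2),  deviation x̄ - mu_0 = (5.8, 6.2) - (7, 3) = (-1.2, 3.2).

Step 2 — sample covariance matrix, S[i,j] = (1/(n-1)) · Σ_k (x_{k,i} - mean_i) · (x_{k,j} - mean_j), divisor n-1 = 4:
  S[X_1,X_1] = ((3.2)·(3.2) + (2.2)·(2.2) + (-4.8)·(-4.8) + (2.2)·(2.2) + (-2.8)·(-2.8)) / 4 = 50.8/4 = 12.7
  S[X_1,X_2] = ((3.2)·(0.8) + (2.2)·(0.8) + (-4.8)·(-5.2) + (2.2)·(1.8) + (-2.8)·(1.8)) / 4 = 28.2/4 = 7.05
  S[X_2,X_2] = ((0.8)·(0.8) + (0.8)·(0.8) + (-5.2)·(-5.2) + (1.8)·(1.8) + (1.8)·(1.8)) / 4 = 34.8/4 = 8.7
  S = [[12.7, 7.05],
 [7.05, 8.7]].

Step 3 — invert S. det(S) = 12.7·8.7 - (7.05)² = 60.7875.
  S^{-1} = (1/det) · [[d, -b], [-b, a]] = [[0.1431, -0.116],
 [-0.116, 0.2089]].

Step 4 — quadratic form (x̄ - mu_0)^T · S^{-1} · (x̄ - mu_0):
  S^{-1} · (x̄ - mu_0) = (-0.5429, 0.8077),
  (x̄ - mu_0)^T · [...] = (-1.2)·(-0.5429) + (3.2)·(0.8077) = 3.2362.

Step 5 — scale by n: T² = 5 · 3.2362 = 16.181.

T² ≈ 16.181


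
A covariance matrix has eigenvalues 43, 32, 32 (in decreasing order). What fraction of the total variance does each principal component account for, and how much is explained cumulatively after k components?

Step 1 — total variance = trace(Sigma) = Σ λ_i = 43 + 32 + 32 = 107.

Step 2 — fraction explained by component i = λ_i / Σ λ:
  PC1: 43/107 = 0.4019
  PC2: 32/107 = 0.2991
  PC3: 32/107 = 0.2991

Step 3 — cumulative fraction after k components = (λ_1 + ... + λ_k) / Σ λ:
  k = 1: 43/107 = 0.4019
  k = 2: (43 + 32)/107 = 75/107 = 0.7009
  k = 3: (43 + 32 + 32)/107 = 107/107 = 1

Summary (fraction, with percent):

explained: PC1 0.4019 (40.19%), PC2 0.2991 (29.91%), PC3 0.2991 (29.91%);  cumulative: 0.4019, 0.7009, 1


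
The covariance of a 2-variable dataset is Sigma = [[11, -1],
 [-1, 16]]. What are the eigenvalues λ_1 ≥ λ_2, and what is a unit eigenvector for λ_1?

Step 1 — characteristic polynomial of 2×2 Sigma:
  det(Sigma - λI) = λ² - trace · λ + det = 0.
  trace = 11 + 16 = 27, det = 11·16 - (-1)² = 175.
Step 2 — discriminant:
  Δ = trace² - 4·det = 729 - 700 = 29.
Step 3 — eigenvalues:
  λ = (trace ± √Δ)/2 = (27 ± 5.3852)/2,
  λ_1 = 16.1926,  λ_2 = 10.8074.

Step 4 — unit eigenvector for λ_1: solve (Sigma - λ_1 I)v = 0. First row:
  (11 - 16.1926)·v_x + (-1)·v_y = 0, i.e. (-5.1926)·v_x + (-1)·v_y = 0,
  so v ∝ (b, λ_1 - a) = (-1, 5.1926); multiply by -1 so the first entry is positive: u = (1, -5.1926).
  ||u|| = √((1)² + (-5.1926)²) = √(27.9629) ≈ 5.288,
  v_1 = u/||u|| ≈ (0.1891, -0.982) (||v_1|| = 1).

λ_1 = 16.1926,  λ_2 = 10.8074;  v_1 ≈ (0.1891, -0.982)


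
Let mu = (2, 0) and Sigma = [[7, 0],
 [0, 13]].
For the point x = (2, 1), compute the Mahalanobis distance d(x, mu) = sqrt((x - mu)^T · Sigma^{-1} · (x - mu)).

Step 1 — centre the observation: (x - mu) = (0, 1).

Step 2 — invert Sigma. det(Sigma) = 7·13 - (0)² = 91.
  Sigma^{-1} = (1/det) · [[d, -b], [-b, a]] = [[0.1429, 0],
 [0, 0.0769]].

Step 3 — form the quadratic (x - mu)^T · Sigma^{-1} · (x - mu):
  Sigma^{-1} · (x - mu) = (0, 0.0769).
  (x - mu)^T · [Sigma^{-1} · (x - mu)] = (0)·(0) + (1)·(0.0769) = 0.0769.

Step 4 — take square root: d = √(0.0769) ≈ 0.2774.

d(x, mu) = √(0.0769) ≈ 0.2774


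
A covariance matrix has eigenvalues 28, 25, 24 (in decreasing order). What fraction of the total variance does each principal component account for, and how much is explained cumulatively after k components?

Step 1 — total variance = trace(Sigma) = Σ λ_i = 28 + 25 + 24 = 77.

Step 2 — fraction explained by component i = λ_i / Σ λ:
  PC1: 28/77 = 0.3636
  PC2: 25/77 = 0.3247
  PC3: 24/77 = 0.3117

Step 3 — cumulative fraction after k components = (λ_1 + ... + λ_k) / Σ λ:
  k = 1: 28/77 = 0.3636
  k = 2: (28 + 25)/77 = 53/77 = 0.6883
  k = 3: (28 + 25 + 24)/77 = 77/77 = 1

Summary (fraction, with percent):

explained: PC1 0.3636 (36.36%), PC2 0.3247 (32.47%), PC3 0.3117 (31.17%);  cumulative: 0.3636, 0.6883, 1


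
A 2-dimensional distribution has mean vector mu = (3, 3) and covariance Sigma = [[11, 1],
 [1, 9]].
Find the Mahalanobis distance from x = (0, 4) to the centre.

Step 1 — centre the observation: (x - mu) = (-3, 1).

Step 2 — invert Sigma. det(Sigma) = 11·9 - (1)² = 98.
  Sigma^{-1} = (1/det) · [[d, -b], [-b, a]] = [[0.0918, -0.0102],
 [-0.0102, 0.1122]].

Step 3 — form the quadratic (x - mu)^T · Sigma^{-1} · (x - mu):
  Sigma^{-1} · (x - mu) = (-0.2857, 0.1429).
  (x - mu)^T · [Sigma^{-1} · (x - mu)] = (-3)·(-0.2857) + (1)·(0.1429) = 1.

Step 4 — take square root: d = √(1) ≈ 1.

d(x, mu) = √(1) ≈ 1


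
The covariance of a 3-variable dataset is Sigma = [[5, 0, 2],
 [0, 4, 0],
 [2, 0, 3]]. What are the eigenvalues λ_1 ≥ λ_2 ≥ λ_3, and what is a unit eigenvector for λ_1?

Step 1 — characteristic polynomial p(λ) = det(λI - Sigma) = λ³ - tr·λ² + c_1·λ - det, where tr = trace, c_1 = sum of the principal 2×2 minors, det = det(Sigma):
  tr = 5 + 4 + 3 = 12,
  c_1 = (5·4 - (0)²) + (5·3 - (2)²) + (4·3 - (0)²) = 20 + 11 + 12 = 43,
  det = 5·(4·3 - (0)²) - (0)·((0)·3 - (0)·(2)) + (2)·((0)·(0) - 4·(2)) = 5·(12) - (0)·(0) + (2)·(-8) = 44.
  So p(λ) = λ³ - 12λ² + 43λ - 44.
Step 2 — look for an integer root (rational root theorem: any rational root is an integer divisor of 44). Testing λ = 4:
  p(4) = 64 - 192 + 172 - 44 = 0  ✓
  Dividing out (λ - 4): p(λ) = (λ - 4)(λ² - 8λ + 11).
Step 3 — remaining eigenvalues from the quadratic λ² - 8λ + 11 = 0:
  Δ = 8² - 4·11 = 64 - 44 = 20,  λ = (8 ± √20)/2 = (8 ± 4.4721)/2 ≈ 6.2361 or 1.7639.
  Sorted: λ_1 = 6.2361,  λ_2 = 4,  λ_3 = 1.7639  (check: sum = 12 = tr ✓).

Step 4 — unit eigenvector for λ_1 ≈ 6.2361: v spans the null space of (Sigma - λ_1 I), whose rows are
  r_1 = (-1.2361, 0, 2),  r_2 = (0, -2.2361, 0),  r_3 = (2, 0, -3.2361).
  v is orthogonal to every row, so take v ∝ r_1 × r_2 = ((0)·(0) - (2)·(-2.2361), (2)·(0) - (-1.2361)·(0), (-1.2361)·(-2.2361) - (0)·(0)) ≈ (4.4721, 0, 2.7639).
  Let u = (4.4721, 0, 2.7639).
  ||u|| = √((4.4721)² + (0)² + (2.7639)²) = √(27.6393) ≈ 5.2573,  v_1 = u/||u|| ≈ (0.8507, 0, 0.5257) (||v_1|| = 1).

λ_1 = 6.2361,  λ_2 = 4,  λ_3 = 1.7639;  v_1 ≈ (0.8507, 0, 0.5257)
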